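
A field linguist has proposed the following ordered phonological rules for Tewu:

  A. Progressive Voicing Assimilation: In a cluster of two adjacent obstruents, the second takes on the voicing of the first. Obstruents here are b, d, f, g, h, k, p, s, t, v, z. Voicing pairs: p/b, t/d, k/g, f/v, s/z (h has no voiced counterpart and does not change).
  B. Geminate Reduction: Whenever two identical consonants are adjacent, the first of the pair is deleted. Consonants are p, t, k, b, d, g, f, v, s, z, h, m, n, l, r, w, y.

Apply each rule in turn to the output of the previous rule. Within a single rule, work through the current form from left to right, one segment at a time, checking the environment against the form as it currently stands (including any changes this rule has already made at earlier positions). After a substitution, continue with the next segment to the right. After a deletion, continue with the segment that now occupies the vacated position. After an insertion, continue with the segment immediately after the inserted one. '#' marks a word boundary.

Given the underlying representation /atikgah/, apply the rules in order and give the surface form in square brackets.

[atikah]

A Progressive Voicing Assimilation: [atikgah] → [atikkah]
B Geminate Reduction: [atikkah] → [atikah]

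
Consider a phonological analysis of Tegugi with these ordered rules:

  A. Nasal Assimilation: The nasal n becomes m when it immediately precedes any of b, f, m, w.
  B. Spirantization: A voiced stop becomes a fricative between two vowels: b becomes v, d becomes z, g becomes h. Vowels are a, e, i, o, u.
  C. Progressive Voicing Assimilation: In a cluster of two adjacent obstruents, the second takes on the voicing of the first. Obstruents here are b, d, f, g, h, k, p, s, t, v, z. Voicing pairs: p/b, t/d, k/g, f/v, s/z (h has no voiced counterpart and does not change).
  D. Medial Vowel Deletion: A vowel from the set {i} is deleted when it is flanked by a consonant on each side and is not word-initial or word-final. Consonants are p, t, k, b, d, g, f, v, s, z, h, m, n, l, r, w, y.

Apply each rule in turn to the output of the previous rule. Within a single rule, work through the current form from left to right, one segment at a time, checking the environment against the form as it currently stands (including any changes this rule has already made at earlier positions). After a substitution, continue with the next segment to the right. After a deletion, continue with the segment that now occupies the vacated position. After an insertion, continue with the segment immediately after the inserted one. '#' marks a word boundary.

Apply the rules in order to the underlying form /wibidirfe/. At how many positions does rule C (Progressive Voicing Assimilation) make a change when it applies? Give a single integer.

A Nasal Assimilation: no change — [wibidirfe]
B Spirantization: [wibidirfe] → [wivizirfe]
C Progressive Voicing Assimilation: no change — [wivizirfe]
D Medial Vowel Deletion: [wivizirfe] → [wvzrfe]
Rule C changed 0 position(s).

0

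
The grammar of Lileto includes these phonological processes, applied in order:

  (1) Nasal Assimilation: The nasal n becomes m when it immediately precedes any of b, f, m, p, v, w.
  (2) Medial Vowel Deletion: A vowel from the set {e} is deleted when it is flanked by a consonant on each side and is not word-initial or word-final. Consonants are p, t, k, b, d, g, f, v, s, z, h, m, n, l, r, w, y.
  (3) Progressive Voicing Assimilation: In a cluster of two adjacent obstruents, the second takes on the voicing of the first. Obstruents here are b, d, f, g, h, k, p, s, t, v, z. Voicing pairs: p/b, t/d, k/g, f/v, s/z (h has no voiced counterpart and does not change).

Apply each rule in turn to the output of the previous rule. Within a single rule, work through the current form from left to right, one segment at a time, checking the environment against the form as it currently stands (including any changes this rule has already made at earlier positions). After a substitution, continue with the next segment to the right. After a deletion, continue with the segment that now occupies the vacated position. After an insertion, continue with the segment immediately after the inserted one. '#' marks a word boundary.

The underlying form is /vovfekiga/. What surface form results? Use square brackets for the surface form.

(1) Nasal Assimilation: no change — [vovfekiga]
(2) Medial Vowel Deletion: [vovfekiga] → [vovfkiga]
(3) Progressive Voicing Assimilation: [vovfkiga] → [vovvgiga]

[vovvgiga]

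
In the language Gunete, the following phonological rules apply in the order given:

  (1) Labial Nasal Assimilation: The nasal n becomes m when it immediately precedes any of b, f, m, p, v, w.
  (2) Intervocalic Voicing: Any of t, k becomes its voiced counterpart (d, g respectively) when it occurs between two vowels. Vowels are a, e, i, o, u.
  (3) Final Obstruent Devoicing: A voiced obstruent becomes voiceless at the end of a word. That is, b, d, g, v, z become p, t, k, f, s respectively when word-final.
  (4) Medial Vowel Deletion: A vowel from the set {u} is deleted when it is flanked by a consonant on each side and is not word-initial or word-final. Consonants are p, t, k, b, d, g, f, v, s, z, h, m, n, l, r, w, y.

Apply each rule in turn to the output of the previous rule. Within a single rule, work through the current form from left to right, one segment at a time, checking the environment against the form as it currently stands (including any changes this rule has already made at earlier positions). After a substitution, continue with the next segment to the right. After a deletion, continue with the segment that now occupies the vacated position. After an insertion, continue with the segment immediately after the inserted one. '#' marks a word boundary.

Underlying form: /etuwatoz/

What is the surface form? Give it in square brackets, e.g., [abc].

(1) Labial Nasal Assimilation: no change — [etuwatoz]
(2) Intervocalic Voicing: [etuwatoz] → [eduwadoz]
(3) Final Obstruent Devoicing: [eduwadoz] → [eduwados]
(4) Medial Vowel Deletion: [eduwados] → [edwados]

[edwados]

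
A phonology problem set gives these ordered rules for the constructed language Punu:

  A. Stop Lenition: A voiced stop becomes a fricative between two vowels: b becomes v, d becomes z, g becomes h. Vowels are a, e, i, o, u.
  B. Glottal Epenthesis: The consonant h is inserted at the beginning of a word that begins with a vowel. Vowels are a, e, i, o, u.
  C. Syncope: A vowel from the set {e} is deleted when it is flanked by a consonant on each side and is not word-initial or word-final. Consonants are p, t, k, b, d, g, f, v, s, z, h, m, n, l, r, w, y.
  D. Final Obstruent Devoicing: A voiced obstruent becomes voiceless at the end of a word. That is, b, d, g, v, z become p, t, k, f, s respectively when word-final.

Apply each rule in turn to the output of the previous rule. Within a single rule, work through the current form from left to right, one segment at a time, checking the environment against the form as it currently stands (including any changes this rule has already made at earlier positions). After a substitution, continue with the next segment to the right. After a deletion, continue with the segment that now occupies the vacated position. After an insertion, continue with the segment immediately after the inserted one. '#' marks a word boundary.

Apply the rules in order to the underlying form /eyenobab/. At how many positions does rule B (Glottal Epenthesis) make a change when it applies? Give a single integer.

1

A Stop Lenition: [eyenobab] → [eyenovab]
B Glottal Epenthesis: [eyenovab] → [heyenovab]
C Syncope: [heyenovab] → [hynovab]
D Final Obstruent Devoicing: [hynovab] → [hynovap]
Rule B changed 1 position(s).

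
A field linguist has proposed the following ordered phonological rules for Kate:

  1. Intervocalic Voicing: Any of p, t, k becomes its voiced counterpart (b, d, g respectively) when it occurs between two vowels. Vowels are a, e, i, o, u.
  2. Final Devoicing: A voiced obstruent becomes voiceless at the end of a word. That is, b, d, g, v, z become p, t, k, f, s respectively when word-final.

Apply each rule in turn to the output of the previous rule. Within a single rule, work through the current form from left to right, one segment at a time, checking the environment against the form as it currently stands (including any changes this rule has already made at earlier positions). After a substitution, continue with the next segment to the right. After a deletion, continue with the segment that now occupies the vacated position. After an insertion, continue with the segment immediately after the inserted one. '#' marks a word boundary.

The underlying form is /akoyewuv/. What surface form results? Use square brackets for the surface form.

1 Intervocalic Voicing: [akoyewuv] → [agoyewuv]
2 Final Devoicing: [agoyewuv] → [agoyewuf]

[agoyewuf]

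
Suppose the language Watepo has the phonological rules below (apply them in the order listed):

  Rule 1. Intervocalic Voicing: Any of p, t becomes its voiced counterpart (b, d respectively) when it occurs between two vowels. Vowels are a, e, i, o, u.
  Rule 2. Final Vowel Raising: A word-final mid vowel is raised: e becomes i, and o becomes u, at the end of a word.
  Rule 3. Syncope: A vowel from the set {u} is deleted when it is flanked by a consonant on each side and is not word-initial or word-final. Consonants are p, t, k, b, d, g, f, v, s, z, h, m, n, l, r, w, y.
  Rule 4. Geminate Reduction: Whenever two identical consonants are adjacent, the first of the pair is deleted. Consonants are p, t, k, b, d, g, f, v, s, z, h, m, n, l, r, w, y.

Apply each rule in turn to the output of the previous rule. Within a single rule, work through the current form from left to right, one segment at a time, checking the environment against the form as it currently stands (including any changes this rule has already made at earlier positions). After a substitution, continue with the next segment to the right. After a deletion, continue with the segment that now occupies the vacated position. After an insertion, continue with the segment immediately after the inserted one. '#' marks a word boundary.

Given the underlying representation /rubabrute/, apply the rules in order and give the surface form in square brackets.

[rbabrdi]

Rule 1 Intervocalic Voicing: [rubabrute] → [rubabrude]
Rule 2 Final Vowel Raising: [rubabrude] → [rubabrudi]
Rule 3 Syncope: [rubabrudi] → [rbabrdi]
Rule 4 Geminate Reduction: no change — [rbabrdi]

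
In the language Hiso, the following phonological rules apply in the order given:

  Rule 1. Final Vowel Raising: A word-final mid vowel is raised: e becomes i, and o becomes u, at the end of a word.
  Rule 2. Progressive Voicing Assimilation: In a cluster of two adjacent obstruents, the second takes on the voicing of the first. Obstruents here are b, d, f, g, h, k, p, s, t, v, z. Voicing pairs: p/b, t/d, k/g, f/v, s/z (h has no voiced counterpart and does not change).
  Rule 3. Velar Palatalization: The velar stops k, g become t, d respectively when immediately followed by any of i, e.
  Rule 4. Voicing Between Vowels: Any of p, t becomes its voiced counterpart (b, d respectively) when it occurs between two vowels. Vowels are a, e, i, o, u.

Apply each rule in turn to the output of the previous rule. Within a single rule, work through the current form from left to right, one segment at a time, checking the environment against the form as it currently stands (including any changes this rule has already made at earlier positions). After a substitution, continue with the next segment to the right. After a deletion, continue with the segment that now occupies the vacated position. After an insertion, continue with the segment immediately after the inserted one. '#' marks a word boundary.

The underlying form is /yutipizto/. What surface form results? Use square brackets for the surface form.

Rule 1 Final Vowel Raising: [yutipizto] → [yutipiztu]
Rule 2 Progressive Voicing Assimilation: [yutipiztu] → [yutipizdu]
Rule 3 Velar Palatalization: no change — [yutipizdu]
Rule 4 Voicing Between Vowels: [yutipizdu] → [yudibizdu]

[yudibizdu]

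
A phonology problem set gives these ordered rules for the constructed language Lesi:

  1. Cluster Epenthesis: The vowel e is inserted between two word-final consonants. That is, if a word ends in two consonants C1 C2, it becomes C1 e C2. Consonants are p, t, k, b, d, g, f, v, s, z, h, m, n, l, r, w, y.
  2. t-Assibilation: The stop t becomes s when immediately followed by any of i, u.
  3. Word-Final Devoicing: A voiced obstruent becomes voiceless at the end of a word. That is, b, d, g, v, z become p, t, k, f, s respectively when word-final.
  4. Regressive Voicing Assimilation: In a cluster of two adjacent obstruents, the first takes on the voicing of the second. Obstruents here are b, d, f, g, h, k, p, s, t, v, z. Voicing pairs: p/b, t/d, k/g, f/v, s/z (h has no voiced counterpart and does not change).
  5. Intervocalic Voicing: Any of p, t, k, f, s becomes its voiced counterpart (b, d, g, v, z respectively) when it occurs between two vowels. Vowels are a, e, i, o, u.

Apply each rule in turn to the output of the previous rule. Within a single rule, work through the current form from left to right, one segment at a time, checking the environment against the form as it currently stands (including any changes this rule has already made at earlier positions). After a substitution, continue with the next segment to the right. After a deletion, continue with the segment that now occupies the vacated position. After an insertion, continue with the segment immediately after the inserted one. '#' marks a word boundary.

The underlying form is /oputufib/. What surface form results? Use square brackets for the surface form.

1 Cluster Epenthesis: no change — [oputufib]
2 t-Assibilation: [oputufib] → [opusufib]
3 Word-Final Devoicing: [opusufib] → [opusufip]
4 Regressive Voicing Assimilation: no change — [opusufip]
5 Intervocalic Voicing: [opusufip] → [obuzuvip]

[obuzuvip]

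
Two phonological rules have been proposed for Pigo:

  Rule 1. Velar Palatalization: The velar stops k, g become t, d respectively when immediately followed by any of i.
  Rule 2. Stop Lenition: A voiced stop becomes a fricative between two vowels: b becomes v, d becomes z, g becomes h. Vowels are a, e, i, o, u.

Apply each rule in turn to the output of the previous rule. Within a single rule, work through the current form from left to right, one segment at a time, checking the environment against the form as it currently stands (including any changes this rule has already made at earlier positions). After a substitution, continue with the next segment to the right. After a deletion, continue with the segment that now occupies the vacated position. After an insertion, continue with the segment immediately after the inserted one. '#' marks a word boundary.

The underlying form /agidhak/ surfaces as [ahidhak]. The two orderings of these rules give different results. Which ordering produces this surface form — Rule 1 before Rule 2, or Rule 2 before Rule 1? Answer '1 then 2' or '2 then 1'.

Order 1 then 2:
  1 Velar Palatalization: [agidhak] → [adidhak]
  2 Stop Lenition: [adidhak] → [azidhak]
  result: [azidhak]
Order 2 then 1:
  2 Stop Lenition: [agidhak] → [ahidhak]
  1 Velar Palatalization: no change — [ahidhak]
  result: [ahidhak]

2 then 1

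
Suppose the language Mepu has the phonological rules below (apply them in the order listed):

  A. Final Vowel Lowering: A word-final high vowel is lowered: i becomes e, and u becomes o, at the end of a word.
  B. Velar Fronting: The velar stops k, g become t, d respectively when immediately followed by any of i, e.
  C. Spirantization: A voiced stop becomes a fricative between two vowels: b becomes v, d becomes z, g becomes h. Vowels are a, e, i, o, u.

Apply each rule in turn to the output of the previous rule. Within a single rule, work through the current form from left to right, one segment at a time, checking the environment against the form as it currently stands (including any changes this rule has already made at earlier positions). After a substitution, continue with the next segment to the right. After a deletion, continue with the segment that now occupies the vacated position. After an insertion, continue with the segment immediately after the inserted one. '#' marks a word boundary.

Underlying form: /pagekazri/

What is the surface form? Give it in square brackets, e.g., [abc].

A Final Vowel Lowering: [pagekazri] → [pagekazre]
B Velar Fronting: [pagekazre] → [padekazre]
C Spirantization: [padekazre] → [pazekazre]

[pazekazre]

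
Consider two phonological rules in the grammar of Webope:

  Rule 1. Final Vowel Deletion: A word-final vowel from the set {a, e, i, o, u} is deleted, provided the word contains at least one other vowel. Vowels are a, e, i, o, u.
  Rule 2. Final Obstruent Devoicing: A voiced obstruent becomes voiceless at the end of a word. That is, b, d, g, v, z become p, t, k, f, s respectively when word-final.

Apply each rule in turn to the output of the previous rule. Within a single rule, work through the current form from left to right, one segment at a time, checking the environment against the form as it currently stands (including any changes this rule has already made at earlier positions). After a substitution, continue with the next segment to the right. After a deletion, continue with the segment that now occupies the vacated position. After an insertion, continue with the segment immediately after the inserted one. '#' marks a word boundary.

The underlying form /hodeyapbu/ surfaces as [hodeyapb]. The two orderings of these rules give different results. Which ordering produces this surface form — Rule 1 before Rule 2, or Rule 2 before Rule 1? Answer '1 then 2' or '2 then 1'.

2 then 1

Order 1 then 2:
  1 Final Vowel Deletion: [hodeyapbu] → [hodeyapb]
  2 Final Obstruent Devoicing: [hodeyapb] → [hodeyapp]
  result: [hodeyapp]
Order 2 then 1:
  2 Final Obstruent Devoicing: no change — [hodeyapbu]
  1 Final Vowel Deletion: [hodeyapbu] → [hodeyapb]
  result: [hodeyapb]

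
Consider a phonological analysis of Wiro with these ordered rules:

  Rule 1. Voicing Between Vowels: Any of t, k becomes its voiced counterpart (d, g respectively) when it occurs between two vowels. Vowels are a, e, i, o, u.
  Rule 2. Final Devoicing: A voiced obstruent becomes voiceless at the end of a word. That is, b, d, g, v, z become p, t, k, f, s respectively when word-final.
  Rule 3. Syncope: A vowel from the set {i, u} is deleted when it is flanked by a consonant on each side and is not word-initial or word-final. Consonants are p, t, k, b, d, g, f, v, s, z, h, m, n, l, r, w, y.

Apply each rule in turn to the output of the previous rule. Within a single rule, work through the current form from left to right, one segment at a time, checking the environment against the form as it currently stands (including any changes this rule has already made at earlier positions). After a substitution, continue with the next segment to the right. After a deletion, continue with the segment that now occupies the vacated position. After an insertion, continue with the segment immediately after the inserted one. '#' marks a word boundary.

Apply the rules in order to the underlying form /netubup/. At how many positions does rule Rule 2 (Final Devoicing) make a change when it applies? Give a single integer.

Rule 1 Voicing Between Vowels: [netubup] → [nedubup]
Rule 2 Final Devoicing: no change — [nedubup]
Rule 3 Syncope: [nedubup] → [nedbp]
Rule Rule 2 changed 0 position(s).

0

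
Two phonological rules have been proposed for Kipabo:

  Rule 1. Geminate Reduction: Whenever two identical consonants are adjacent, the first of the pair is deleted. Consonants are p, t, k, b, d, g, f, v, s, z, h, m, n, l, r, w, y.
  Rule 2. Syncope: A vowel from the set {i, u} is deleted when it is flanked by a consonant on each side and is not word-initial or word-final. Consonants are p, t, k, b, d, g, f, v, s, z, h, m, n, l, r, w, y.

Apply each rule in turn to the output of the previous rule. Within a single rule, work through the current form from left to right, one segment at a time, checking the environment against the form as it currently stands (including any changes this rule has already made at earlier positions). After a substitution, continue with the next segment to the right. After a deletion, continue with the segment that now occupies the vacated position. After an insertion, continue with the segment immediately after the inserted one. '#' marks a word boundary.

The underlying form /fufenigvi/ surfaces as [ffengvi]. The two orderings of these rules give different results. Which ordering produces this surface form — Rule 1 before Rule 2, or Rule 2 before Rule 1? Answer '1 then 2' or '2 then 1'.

Order 1 then 2:
  1 Geminate Reduction: no change — [fufenigvi]
  2 Syncope: [fufenigvi] → [ffengvi]
  result: [ffengvi]
Order 2 then 1:
  2 Syncope: [fufenigvi] → [ffengvi]
  1 Geminate Reduction: [ffengvi] → [fengvi]
  result: [fengvi]

1 then 2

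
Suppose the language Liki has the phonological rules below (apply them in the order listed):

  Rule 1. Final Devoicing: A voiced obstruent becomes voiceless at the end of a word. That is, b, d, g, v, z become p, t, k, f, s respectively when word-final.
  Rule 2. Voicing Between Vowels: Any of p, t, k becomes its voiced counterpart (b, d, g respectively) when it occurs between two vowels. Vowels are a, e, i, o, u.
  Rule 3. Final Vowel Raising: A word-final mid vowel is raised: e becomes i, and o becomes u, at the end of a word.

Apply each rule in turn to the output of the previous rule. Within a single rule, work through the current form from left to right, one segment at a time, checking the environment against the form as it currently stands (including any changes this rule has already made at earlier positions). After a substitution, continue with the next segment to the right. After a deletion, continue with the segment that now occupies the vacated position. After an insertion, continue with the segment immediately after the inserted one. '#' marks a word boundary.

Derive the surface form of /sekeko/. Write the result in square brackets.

Rule 1 Final Devoicing: no change — [sekeko]
Rule 2 Voicing Between Vowels: [sekeko] → [segego]
Rule 3 Final Vowel Raising: [segego] → [segegu]

[segegu]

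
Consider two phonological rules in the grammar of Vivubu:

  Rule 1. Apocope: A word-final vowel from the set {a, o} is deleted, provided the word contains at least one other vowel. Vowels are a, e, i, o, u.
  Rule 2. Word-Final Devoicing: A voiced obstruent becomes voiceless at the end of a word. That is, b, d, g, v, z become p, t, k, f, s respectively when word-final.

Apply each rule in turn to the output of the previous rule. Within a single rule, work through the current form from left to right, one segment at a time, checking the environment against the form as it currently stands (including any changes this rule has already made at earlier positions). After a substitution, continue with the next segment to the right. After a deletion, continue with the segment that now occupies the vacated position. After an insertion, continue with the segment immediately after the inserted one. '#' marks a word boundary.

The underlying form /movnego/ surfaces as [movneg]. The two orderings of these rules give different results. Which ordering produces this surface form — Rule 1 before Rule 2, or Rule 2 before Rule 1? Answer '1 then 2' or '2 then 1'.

2 then 1

Order 1 then 2:
  1 Apocope: [movnego] → [movneg]
  2 Word-Final Devoicing: [movneg] → [movnek]
  result: [movnek]
Order 2 then 1:
  2 Word-Final Devoicing: no change — [movnego]
  1 Apocope: [movnego] → [movneg]
  result: [movneg]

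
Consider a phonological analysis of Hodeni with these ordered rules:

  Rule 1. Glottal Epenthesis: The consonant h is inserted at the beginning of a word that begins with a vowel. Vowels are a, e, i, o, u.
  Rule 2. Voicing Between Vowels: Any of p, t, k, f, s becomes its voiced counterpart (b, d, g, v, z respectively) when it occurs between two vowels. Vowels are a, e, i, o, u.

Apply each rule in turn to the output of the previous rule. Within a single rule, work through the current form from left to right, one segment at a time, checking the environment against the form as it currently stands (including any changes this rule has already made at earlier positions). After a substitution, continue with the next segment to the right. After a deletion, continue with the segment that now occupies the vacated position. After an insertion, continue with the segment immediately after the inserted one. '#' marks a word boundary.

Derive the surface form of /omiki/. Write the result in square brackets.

Rule 1 Glottal Epenthesis: [omiki] → [homiki]
Rule 2 Voicing Between Vowels: [homiki] → [homigi]

[homigi]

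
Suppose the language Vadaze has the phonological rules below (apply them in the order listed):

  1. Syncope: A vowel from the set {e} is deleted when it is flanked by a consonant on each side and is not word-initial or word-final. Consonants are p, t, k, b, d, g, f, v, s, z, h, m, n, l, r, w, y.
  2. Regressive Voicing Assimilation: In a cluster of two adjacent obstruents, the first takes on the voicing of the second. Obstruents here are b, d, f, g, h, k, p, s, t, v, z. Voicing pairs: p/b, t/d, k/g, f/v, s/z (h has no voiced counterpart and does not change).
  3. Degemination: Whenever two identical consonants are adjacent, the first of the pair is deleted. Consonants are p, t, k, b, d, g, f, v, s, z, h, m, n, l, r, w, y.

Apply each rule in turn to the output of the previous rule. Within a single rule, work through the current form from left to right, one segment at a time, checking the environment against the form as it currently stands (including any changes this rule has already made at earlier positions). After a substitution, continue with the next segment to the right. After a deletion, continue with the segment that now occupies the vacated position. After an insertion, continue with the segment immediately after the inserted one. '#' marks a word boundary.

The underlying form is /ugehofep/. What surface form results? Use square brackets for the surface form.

1 Syncope: [ugehofep] → [ughofp]
2 Regressive Voicing Assimilation: [ughofp] → [ukhofp]
3 Degemination: no change — [ukhofp]

[ukhofp]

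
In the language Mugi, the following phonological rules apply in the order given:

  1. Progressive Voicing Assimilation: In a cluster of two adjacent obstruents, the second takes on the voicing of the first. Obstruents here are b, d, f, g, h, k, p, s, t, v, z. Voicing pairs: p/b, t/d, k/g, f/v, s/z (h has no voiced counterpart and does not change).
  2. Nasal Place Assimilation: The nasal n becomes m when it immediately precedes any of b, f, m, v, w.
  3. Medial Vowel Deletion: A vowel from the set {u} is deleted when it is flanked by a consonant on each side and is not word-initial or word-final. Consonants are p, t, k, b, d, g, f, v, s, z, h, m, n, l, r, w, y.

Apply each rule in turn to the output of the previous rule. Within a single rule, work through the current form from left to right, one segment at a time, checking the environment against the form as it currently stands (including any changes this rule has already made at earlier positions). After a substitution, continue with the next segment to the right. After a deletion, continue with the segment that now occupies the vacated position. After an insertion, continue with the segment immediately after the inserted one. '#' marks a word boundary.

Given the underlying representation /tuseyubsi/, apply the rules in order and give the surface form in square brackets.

1 Progressive Voicing Assimilation: [tuseyubsi] → [tuseyubzi]
2 Nasal Place Assimilation: no change — [tuseyubzi]
3 Medial Vowel Deletion: [tuseyubzi] → [tseybzi]

[tseybzi]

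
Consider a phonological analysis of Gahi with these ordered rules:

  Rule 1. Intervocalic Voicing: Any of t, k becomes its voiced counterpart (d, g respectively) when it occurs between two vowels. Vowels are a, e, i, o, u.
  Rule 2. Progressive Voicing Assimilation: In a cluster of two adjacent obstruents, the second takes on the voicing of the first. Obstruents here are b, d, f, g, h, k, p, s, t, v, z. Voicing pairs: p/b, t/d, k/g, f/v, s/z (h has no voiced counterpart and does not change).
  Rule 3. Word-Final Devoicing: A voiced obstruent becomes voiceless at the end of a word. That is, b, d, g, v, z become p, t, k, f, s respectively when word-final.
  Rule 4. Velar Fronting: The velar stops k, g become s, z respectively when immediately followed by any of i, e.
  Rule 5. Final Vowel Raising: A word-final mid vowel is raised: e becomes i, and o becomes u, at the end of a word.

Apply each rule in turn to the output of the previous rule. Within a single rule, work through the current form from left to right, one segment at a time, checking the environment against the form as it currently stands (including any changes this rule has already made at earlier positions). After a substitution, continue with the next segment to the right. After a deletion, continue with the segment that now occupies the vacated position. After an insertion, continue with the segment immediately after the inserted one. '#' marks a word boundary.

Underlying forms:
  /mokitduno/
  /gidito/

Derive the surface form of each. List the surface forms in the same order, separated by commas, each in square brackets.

[mozittunu], [zididu]

/mokitduno/:
  Rule 1 Intervocalic Voicing: [mokitduno] → [mogitduno]
  Rule 2 Progressive Voicing Assimilation: [mogitduno] → [mogittuno]
  Rule 3 Word-Final Devoicing: no change — [mogittuno]
  Rule 4 Velar Fronting: [mogittuno] → [mozittuno]
  Rule 5 Final Vowel Raising: [mozittuno] → [mozittunu]
/gidito/:
  Rule 1 Intervocalic Voicing: [gidito] → [gidido]
  Rule 2 Progressive Voicing Assimilation: no change — [gidido]
  Rule 3 Word-Final Devoicing: no change — [gidido]
  Rule 4 Velar Fronting: [gidido] → [zidido]
  Rule 5 Final Vowel Raising: [zidido] → [zididu]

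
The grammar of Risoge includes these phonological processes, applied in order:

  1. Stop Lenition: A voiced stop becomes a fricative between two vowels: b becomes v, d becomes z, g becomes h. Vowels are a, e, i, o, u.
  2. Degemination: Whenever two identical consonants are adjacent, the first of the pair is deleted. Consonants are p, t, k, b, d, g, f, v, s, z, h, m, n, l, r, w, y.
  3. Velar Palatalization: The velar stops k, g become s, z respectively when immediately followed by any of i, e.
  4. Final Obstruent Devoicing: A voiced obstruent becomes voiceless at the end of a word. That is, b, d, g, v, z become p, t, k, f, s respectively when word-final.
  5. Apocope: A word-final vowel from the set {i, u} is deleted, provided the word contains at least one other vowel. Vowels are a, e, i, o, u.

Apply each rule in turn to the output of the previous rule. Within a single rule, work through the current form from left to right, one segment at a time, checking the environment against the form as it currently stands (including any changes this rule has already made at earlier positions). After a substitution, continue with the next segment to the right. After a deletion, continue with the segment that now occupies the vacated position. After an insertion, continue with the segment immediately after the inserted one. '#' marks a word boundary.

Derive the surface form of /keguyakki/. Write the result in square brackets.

[sehuyas]

1 Stop Lenition: [keguyakki] → [kehuyakki]
2 Degemination: [kehuyakki] → [kehuyaki]
3 Velar Palatalization: [kehuyaki] → [sehuyasi]
4 Final Obstruent Devoicing: no change — [sehuyasi]
5 Apocope: [sehuyasi] → [sehuyas]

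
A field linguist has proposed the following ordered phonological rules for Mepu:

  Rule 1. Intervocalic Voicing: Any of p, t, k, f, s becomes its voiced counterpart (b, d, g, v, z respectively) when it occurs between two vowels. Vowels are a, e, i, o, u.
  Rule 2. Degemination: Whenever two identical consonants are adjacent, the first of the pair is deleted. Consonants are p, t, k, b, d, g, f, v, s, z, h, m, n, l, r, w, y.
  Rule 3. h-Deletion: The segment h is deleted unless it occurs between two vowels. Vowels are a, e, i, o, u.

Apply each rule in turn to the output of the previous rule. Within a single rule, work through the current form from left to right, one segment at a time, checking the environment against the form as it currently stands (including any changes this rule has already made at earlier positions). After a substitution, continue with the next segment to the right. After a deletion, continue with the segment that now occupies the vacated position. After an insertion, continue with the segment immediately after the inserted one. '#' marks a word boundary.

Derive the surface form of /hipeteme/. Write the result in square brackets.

Rule 1 Intervocalic Voicing: [hipeteme] → [hibedeme]
Rule 2 Degemination: no change — [hibedeme]
Rule 3 h-Deletion: [hibedeme] → [ibedeme]

[ibedeme]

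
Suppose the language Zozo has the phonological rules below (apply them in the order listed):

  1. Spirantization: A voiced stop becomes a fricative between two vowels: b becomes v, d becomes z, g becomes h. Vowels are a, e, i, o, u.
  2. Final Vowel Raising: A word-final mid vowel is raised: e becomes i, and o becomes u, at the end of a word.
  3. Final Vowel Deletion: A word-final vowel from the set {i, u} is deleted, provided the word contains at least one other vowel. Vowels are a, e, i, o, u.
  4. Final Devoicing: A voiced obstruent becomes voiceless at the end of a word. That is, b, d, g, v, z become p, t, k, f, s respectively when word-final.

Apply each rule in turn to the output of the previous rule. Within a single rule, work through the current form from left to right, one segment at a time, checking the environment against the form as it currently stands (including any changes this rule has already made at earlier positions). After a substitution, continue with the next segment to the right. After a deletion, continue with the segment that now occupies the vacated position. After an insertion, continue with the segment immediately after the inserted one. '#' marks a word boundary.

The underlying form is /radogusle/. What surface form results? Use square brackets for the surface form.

[razohusl]

1 Spirantization: [radogusle] → [razohusle]
2 Final Vowel Raising: [razohusle] → [razohusli]
3 Final Vowel Deletion: [razohusli] → [razohusl]
4 Final Devoicing: no change — [razohusl]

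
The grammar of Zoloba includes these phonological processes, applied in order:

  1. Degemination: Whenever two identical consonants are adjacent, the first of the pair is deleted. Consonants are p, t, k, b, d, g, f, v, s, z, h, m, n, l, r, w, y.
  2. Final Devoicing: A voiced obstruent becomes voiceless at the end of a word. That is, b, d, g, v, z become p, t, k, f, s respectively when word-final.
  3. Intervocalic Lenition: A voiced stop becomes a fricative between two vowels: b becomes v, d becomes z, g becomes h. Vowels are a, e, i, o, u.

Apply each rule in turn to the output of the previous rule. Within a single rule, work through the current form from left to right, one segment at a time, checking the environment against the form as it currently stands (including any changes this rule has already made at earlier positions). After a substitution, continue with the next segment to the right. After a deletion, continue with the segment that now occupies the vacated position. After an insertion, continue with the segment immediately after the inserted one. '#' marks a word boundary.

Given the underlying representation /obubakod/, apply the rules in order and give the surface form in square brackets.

1 Degemination: no change — [obubakod]
2 Final Devoicing: [obubakod] → [obubakot]
3 Intervocalic Lenition: [obubakot] → [ovuvakot]

[ovuvakot]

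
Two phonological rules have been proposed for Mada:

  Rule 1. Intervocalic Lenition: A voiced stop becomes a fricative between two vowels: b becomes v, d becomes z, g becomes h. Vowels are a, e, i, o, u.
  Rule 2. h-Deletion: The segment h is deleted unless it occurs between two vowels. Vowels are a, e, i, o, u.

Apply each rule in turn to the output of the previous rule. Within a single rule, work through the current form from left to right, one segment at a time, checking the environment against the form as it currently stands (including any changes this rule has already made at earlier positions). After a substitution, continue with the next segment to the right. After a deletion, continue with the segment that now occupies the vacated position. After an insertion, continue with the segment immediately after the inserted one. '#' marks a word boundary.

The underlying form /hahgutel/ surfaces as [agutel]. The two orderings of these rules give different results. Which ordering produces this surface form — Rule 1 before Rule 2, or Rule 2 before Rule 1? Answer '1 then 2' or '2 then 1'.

1 then 2

Order 1 then 2:
  1 Intervocalic Lenition: no change — [hahgutel]
  2 h-Deletion: [hahgutel] → [agutel]
  result: [agutel]
Order 2 then 1:
  2 h-Deletion: [hahgutel] → [agutel]
  1 Intervocalic Lenition: [agutel] → [ahutel]
  result: [ahutel]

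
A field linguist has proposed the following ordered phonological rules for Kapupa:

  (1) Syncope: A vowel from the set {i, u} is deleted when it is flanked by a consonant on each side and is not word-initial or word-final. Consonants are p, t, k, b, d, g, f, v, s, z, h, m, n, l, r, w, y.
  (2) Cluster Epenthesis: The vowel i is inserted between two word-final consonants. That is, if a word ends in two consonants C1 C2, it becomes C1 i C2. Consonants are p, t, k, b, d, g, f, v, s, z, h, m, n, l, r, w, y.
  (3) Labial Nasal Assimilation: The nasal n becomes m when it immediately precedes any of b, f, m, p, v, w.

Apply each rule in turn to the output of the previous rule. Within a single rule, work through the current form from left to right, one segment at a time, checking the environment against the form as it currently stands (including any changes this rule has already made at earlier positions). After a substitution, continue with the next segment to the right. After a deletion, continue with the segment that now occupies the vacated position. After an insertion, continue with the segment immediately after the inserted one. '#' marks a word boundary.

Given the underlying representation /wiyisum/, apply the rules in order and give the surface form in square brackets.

[wysim]

(1) Syncope: [wiyisum] → [wysm]
(2) Cluster Epenthesis: [wysm] → [wysim]
(3) Labial Nasal Assimilation: no change — [wysim]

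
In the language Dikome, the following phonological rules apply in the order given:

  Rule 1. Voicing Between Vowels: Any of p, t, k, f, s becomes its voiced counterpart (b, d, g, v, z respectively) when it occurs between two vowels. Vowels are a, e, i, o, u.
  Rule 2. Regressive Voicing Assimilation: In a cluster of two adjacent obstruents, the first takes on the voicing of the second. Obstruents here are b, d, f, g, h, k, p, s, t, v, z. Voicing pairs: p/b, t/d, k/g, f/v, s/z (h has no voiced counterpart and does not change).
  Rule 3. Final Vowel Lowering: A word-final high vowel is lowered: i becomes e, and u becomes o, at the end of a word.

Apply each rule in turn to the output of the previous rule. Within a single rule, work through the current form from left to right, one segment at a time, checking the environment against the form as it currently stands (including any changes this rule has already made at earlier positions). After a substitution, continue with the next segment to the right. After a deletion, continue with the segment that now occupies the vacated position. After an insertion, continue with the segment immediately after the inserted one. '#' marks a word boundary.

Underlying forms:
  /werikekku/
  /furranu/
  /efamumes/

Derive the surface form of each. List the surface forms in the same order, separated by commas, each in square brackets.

/werikekku/:
  Rule 1 Voicing Between Vowels: [werikekku] → [werigekku]
  Rule 2 Regressive Voicing Assimilation: no change — [werigekku]
  Rule 3 Final Vowel Lowering: [werigekku] → [werigekko]
/furranu/:
  Rule 1 Voicing Between Vowels: no change — [furranu]
  Rule 2 Regressive Voicing Assimilation: no change — [furranu]
  Rule 3 Final Vowel Lowering: [furranu] → [furrano]
/efamumes/:
  Rule 1 Voicing Between Vowels: [efamumes] → [evamumes]
  Rule 2 Regressive Voicing Assimilation: no change — [evamumes]
  Rule 3 Final Vowel Lowering: no change — [evamumes]

[werigekko], [furrano], [evamumes]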